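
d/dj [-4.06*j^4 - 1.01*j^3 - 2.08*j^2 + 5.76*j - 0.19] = -16.24*j^3 - 3.03*j^2 - 4.16*j + 5.76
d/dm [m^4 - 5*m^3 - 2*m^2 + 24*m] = 4*m^3 - 15*m^2 - 4*m + 24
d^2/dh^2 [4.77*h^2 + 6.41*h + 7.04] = 9.54000000000000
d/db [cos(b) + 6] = -sin(b)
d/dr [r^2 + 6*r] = 2*r + 6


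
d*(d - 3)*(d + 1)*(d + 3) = d^4 + d^3 - 9*d^2 - 9*d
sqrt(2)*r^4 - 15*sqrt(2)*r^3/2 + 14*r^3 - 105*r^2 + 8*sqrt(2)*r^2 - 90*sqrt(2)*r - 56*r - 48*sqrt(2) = (r - 8)*(r + sqrt(2))*(r + 6*sqrt(2))*(sqrt(2)*r + sqrt(2)/2)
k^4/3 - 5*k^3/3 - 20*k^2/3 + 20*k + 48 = (k/3 + 1)*(k - 6)*(k - 4)*(k + 2)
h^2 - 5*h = h*(h - 5)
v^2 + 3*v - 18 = (v - 3)*(v + 6)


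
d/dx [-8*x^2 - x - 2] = -16*x - 1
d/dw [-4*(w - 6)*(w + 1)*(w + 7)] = -12*w^2 - 16*w + 164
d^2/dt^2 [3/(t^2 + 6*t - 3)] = 6*(-t^2 - 6*t + 4*(t + 3)^2 + 3)/(t^2 + 6*t - 3)^3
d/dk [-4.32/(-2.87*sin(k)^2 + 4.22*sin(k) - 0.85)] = (18.2304 - 24.7968*sin(k))*cos(k)/(2.87*sin(k)^2 - 4.22*sin(k) + 0.85)^2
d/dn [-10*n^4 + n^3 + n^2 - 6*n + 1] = -40*n^3 + 3*n^2 + 2*n - 6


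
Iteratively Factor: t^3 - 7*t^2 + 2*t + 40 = (t - 5)*(t^2 - 2*t - 8) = (t - 5)*(t - 4)*(t + 2)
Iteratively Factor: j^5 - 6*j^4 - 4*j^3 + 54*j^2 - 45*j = (j + 3)*(j^4 - 9*j^3 + 23*j^2 - 15*j) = (j - 1)*(j + 3)*(j^3 - 8*j^2 + 15*j) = j*(j - 1)*(j + 3)*(j^2 - 8*j + 15) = j*(j - 3)*(j - 1)*(j + 3)*(j - 5)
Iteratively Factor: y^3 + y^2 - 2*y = (y)*(y^2 + y - 2) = y*(y - 1)*(y + 2)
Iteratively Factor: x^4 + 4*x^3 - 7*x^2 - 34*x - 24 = (x + 4)*(x^3 - 7*x - 6) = (x + 1)*(x + 4)*(x^2 - x - 6) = (x + 1)*(x + 2)*(x + 4)*(x - 3)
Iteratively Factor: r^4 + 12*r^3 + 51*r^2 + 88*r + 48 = (r + 1)*(r^3 + 11*r^2 + 40*r + 48) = (r + 1)*(r + 3)*(r^2 + 8*r + 16) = (r + 1)*(r + 3)*(r + 4)*(r + 4)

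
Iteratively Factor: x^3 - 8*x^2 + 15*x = (x - 3)*(x^2 - 5*x) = (x - 5)*(x - 3)*(x)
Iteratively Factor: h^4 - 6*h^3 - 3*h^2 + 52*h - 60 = (h + 3)*(h^3 - 9*h^2 + 24*h - 20) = (h - 2)*(h + 3)*(h^2 - 7*h + 10) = (h - 2)^2*(h + 3)*(h - 5)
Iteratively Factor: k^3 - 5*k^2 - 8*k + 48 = (k - 4)*(k^2 - k - 12) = (k - 4)^2*(k + 3)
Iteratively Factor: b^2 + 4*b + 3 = (b + 1)*(b + 3)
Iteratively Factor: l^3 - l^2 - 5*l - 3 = (l - 3)*(l^2 + 2*l + 1) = (l - 3)*(l + 1)*(l + 1)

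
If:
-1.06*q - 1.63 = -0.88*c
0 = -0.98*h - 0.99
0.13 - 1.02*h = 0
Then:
No Solution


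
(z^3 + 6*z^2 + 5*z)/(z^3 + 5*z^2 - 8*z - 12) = z*(z + 5)/(z^2 + 4*z - 12)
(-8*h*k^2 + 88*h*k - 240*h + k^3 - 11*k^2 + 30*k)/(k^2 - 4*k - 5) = (-8*h*k + 48*h + k^2 - 6*k)/(k + 1)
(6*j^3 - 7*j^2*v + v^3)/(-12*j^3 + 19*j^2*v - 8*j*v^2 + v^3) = (-6*j^2 + j*v + v^2)/(12*j^2 - 7*j*v + v^2)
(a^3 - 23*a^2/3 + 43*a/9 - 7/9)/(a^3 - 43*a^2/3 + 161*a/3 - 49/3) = (a - 1/3)/(a - 7)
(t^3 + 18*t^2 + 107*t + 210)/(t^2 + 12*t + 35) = t + 6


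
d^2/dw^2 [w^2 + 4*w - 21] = 2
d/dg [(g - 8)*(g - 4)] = 2*g - 12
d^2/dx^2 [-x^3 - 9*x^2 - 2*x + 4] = -6*x - 18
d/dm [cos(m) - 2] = -sin(m)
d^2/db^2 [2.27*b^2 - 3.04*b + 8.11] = 4.54000000000000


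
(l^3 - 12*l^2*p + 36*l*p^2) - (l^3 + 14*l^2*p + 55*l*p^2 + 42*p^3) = -26*l^2*p - 19*l*p^2 - 42*p^3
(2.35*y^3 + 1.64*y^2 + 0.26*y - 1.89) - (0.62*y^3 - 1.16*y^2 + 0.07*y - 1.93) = 1.73*y^3 + 2.8*y^2 + 0.19*y + 0.04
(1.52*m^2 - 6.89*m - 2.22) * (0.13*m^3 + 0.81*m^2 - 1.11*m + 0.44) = 0.1976*m^5 + 0.3355*m^4 - 7.5567*m^3 + 6.5185*m^2 - 0.5674*m - 0.9768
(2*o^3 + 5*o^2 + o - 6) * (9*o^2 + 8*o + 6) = 18*o^5 + 61*o^4 + 61*o^3 - 16*o^2 - 42*o - 36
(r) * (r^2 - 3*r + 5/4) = r^3 - 3*r^2 + 5*r/4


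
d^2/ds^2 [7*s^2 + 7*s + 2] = 14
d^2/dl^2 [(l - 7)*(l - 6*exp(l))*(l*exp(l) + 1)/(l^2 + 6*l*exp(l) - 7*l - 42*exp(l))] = (l^4 - 30*l^3*exp(l) + 2*l^3 - 108*l^2*exp(2*l) + 36*l^2*exp(l) - 12*l^2 - 216*l*exp(3*l) - 216*l*exp(2*l) + 72*l*exp(l) + 24*l - 432*exp(3*l) + 144*exp(2*l) - 144*exp(l) - 24)*exp(l)/(l^3 + 18*l^2*exp(l) + 108*l*exp(2*l) + 216*exp(3*l))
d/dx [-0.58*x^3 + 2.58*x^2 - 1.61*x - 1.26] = -1.74*x^2 + 5.16*x - 1.61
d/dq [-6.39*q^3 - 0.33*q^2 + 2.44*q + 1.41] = -19.17*q^2 - 0.66*q + 2.44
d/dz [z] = 1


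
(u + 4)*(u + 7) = u^2 + 11*u + 28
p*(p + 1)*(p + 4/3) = p^3 + 7*p^2/3 + 4*p/3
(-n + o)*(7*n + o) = -7*n^2 + 6*n*o + o^2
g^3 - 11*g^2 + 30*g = g*(g - 6)*(g - 5)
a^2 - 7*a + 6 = (a - 6)*(a - 1)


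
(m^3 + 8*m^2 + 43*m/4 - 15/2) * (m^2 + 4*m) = m^5 + 12*m^4 + 171*m^3/4 + 71*m^2/2 - 30*m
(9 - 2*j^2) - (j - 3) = -2*j^2 - j + 12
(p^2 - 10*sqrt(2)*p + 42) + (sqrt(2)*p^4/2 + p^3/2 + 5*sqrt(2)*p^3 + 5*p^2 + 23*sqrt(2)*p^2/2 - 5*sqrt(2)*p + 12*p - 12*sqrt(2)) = sqrt(2)*p^4/2 + p^3/2 + 5*sqrt(2)*p^3 + 6*p^2 + 23*sqrt(2)*p^2/2 - 15*sqrt(2)*p + 12*p - 12*sqrt(2) + 42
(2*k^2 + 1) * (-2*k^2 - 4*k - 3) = -4*k^4 - 8*k^3 - 8*k^2 - 4*k - 3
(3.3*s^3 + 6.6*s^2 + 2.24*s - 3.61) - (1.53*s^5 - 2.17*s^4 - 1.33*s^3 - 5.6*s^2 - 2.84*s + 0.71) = -1.53*s^5 + 2.17*s^4 + 4.63*s^3 + 12.2*s^2 + 5.08*s - 4.32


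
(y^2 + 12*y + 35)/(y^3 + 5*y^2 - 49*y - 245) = 1/(y - 7)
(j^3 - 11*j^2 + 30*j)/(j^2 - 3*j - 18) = j*(j - 5)/(j + 3)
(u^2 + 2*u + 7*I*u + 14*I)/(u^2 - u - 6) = (u + 7*I)/(u - 3)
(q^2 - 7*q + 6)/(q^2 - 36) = (q - 1)/(q + 6)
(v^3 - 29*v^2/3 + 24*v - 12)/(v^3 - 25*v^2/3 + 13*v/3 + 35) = (3*v^2 - 20*v + 12)/(3*v^2 - 16*v - 35)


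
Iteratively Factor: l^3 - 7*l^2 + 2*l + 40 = (l - 5)*(l^2 - 2*l - 8) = (l - 5)*(l + 2)*(l - 4)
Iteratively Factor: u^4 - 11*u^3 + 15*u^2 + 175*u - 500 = (u - 5)*(u^3 - 6*u^2 - 15*u + 100) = (u - 5)^2*(u^2 - u - 20) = (u - 5)^3*(u + 4)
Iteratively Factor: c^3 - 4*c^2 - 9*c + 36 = (c - 3)*(c^2 - c - 12) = (c - 3)*(c + 3)*(c - 4)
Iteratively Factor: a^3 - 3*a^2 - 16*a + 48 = (a + 4)*(a^2 - 7*a + 12) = (a - 4)*(a + 4)*(a - 3)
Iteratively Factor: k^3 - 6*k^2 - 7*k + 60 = (k + 3)*(k^2 - 9*k + 20) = (k - 5)*(k + 3)*(k - 4)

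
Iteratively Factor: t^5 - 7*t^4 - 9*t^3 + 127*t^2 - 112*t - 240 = (t + 1)*(t^4 - 8*t^3 - t^2 + 128*t - 240) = (t - 5)*(t + 1)*(t^3 - 3*t^2 - 16*t + 48) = (t - 5)*(t - 3)*(t + 1)*(t^2 - 16) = (t - 5)*(t - 3)*(t + 1)*(t + 4)*(t - 4)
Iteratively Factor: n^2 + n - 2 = (n + 2)*(n - 1)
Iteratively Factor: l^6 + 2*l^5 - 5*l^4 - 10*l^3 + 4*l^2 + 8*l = (l - 2)*(l^5 + 4*l^4 + 3*l^3 - 4*l^2 - 4*l) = (l - 2)*(l + 2)*(l^4 + 2*l^3 - l^2 - 2*l) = l*(l - 2)*(l + 2)*(l^3 + 2*l^2 - l - 2) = l*(l - 2)*(l - 1)*(l + 2)*(l^2 + 3*l + 2) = l*(l - 2)*(l - 1)*(l + 2)^2*(l + 1)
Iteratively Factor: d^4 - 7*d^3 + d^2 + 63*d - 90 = (d - 5)*(d^3 - 2*d^2 - 9*d + 18) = (d - 5)*(d - 3)*(d^2 + d - 6) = (d - 5)*(d - 3)*(d - 2)*(d + 3)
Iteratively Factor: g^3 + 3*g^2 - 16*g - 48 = (g + 4)*(g^2 - g - 12) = (g - 4)*(g + 4)*(g + 3)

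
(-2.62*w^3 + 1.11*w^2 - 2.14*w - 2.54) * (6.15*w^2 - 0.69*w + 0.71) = -16.113*w^5 + 8.6343*w^4 - 15.7871*w^3 - 13.3563*w^2 + 0.2332*w - 1.8034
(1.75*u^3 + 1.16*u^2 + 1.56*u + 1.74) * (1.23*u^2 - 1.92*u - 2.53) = 2.1525*u^5 - 1.9332*u^4 - 4.7359*u^3 - 3.7898*u^2 - 7.2876*u - 4.4022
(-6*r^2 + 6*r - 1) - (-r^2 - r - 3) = -5*r^2 + 7*r + 2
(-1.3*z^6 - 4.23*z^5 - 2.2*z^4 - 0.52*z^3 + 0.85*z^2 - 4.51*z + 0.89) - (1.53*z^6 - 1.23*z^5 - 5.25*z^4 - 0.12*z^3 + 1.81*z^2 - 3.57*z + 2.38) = -2.83*z^6 - 3.0*z^5 + 3.05*z^4 - 0.4*z^3 - 0.96*z^2 - 0.94*z - 1.49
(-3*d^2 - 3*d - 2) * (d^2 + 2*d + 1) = -3*d^4 - 9*d^3 - 11*d^2 - 7*d - 2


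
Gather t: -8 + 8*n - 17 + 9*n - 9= 17*n - 34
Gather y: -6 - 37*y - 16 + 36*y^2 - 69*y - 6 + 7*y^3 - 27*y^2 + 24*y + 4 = 7*y^3 + 9*y^2 - 82*y - 24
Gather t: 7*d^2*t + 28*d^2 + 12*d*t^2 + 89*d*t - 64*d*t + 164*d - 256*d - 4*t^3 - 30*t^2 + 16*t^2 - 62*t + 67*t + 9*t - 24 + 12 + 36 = 28*d^2 - 92*d - 4*t^3 + t^2*(12*d - 14) + t*(7*d^2 + 25*d + 14) + 24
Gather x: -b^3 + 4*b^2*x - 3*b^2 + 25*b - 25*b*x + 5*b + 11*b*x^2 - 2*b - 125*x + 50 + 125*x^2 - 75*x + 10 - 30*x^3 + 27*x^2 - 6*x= -b^3 - 3*b^2 + 28*b - 30*x^3 + x^2*(11*b + 152) + x*(4*b^2 - 25*b - 206) + 60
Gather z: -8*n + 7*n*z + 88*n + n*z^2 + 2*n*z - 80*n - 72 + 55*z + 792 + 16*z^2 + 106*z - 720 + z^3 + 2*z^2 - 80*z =z^3 + z^2*(n + 18) + z*(9*n + 81)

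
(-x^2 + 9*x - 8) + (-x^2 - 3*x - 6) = -2*x^2 + 6*x - 14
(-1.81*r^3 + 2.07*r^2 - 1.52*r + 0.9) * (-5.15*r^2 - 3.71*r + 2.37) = 9.3215*r^5 - 3.9454*r^4 - 4.1414*r^3 + 5.9101*r^2 - 6.9414*r + 2.133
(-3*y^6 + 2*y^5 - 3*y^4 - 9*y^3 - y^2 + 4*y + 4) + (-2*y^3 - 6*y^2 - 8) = -3*y^6 + 2*y^5 - 3*y^4 - 11*y^3 - 7*y^2 + 4*y - 4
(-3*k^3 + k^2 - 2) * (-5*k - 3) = 15*k^4 + 4*k^3 - 3*k^2 + 10*k + 6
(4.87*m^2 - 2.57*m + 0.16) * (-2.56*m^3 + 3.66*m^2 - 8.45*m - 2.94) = -12.4672*m^5 + 24.4034*m^4 - 50.9673*m^3 + 7.9843*m^2 + 6.2038*m - 0.4704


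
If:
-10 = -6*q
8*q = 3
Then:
No Solution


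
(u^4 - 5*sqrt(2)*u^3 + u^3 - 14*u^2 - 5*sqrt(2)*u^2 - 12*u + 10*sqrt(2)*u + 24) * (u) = u^5 - 5*sqrt(2)*u^4 + u^4 - 14*u^3 - 5*sqrt(2)*u^3 - 12*u^2 + 10*sqrt(2)*u^2 + 24*u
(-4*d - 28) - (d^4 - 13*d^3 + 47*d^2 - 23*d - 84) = -d^4 + 13*d^3 - 47*d^2 + 19*d + 56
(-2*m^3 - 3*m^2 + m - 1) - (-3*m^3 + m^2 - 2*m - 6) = m^3 - 4*m^2 + 3*m + 5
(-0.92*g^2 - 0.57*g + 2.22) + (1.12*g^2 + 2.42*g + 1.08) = 0.2*g^2 + 1.85*g + 3.3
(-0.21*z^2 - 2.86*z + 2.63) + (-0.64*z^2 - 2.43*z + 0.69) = -0.85*z^2 - 5.29*z + 3.32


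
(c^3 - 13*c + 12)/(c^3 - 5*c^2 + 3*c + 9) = (c^2 + 3*c - 4)/(c^2 - 2*c - 3)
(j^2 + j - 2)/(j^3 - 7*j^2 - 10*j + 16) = 1/(j - 8)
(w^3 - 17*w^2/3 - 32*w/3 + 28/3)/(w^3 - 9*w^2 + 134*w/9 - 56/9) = 3*(w + 2)/(3*w - 4)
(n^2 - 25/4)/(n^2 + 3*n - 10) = (n^2 - 25/4)/(n^2 + 3*n - 10)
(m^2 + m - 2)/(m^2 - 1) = (m + 2)/(m + 1)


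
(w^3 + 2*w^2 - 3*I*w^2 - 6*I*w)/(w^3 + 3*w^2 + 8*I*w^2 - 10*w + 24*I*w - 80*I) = w*(w^2 + w*(2 - 3*I) - 6*I)/(w^3 + w^2*(3 + 8*I) + 2*w*(-5 + 12*I) - 80*I)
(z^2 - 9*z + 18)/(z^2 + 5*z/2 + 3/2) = 2*(z^2 - 9*z + 18)/(2*z^2 + 5*z + 3)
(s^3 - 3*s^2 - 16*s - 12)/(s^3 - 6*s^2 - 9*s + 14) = (s^2 - 5*s - 6)/(s^2 - 8*s + 7)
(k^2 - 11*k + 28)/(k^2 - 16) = (k - 7)/(k + 4)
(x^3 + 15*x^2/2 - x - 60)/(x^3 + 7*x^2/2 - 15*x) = (x + 4)/x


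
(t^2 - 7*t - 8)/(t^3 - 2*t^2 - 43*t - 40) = 1/(t + 5)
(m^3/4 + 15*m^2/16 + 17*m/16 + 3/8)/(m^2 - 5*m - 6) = (4*m^2 + 11*m + 6)/(16*(m - 6))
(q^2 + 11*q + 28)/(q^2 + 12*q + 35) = (q + 4)/(q + 5)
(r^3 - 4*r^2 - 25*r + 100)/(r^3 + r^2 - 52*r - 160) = (r^2 - 9*r + 20)/(r^2 - 4*r - 32)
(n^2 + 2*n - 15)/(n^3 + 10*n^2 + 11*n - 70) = (n - 3)/(n^2 + 5*n - 14)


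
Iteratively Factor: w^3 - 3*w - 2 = (w + 1)*(w^2 - w - 2) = (w + 1)^2*(w - 2)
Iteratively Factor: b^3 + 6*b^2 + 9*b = (b + 3)*(b^2 + 3*b) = b*(b + 3)*(b + 3)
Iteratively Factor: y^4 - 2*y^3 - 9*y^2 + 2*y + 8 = (y - 1)*(y^3 - y^2 - 10*y - 8) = (y - 4)*(y - 1)*(y^2 + 3*y + 2) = (y - 4)*(y - 1)*(y + 2)*(y + 1)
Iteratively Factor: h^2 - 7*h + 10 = (h - 2)*(h - 5)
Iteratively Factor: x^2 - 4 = (x + 2)*(x - 2)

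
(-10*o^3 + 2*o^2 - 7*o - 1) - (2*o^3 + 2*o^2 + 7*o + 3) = -12*o^3 - 14*o - 4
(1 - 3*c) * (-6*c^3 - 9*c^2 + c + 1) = 18*c^4 + 21*c^3 - 12*c^2 - 2*c + 1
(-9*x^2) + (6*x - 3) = -9*x^2 + 6*x - 3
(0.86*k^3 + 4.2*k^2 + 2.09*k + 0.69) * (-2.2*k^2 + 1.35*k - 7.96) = -1.892*k^5 - 8.079*k^4 - 5.7736*k^3 - 32.1285*k^2 - 15.7049*k - 5.4924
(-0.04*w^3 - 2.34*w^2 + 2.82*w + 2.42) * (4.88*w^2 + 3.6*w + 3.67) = -0.1952*w^5 - 11.5632*w^4 + 5.1908*w^3 + 13.3738*w^2 + 19.0614*w + 8.8814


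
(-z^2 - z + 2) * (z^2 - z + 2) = -z^4 + z^2 - 4*z + 4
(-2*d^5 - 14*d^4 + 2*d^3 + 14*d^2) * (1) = -2*d^5 - 14*d^4 + 2*d^3 + 14*d^2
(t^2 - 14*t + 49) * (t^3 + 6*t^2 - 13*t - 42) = t^5 - 8*t^4 - 48*t^3 + 434*t^2 - 49*t - 2058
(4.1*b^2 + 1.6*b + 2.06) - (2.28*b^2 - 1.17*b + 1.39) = 1.82*b^2 + 2.77*b + 0.67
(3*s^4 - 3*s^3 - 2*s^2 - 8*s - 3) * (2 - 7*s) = -21*s^5 + 27*s^4 + 8*s^3 + 52*s^2 + 5*s - 6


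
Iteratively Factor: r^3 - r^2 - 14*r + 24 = (r - 3)*(r^2 + 2*r - 8) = (r - 3)*(r + 4)*(r - 2)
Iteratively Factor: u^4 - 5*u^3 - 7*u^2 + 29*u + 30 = (u + 2)*(u^3 - 7*u^2 + 7*u + 15) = (u - 3)*(u + 2)*(u^2 - 4*u - 5) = (u - 3)*(u + 1)*(u + 2)*(u - 5)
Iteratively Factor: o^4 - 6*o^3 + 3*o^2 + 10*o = (o + 1)*(o^3 - 7*o^2 + 10*o) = (o - 5)*(o + 1)*(o^2 - 2*o) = (o - 5)*(o - 2)*(o + 1)*(o)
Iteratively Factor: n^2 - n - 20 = (n + 4)*(n - 5)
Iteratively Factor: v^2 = (v)*(v)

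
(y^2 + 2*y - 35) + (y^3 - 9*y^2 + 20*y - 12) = y^3 - 8*y^2 + 22*y - 47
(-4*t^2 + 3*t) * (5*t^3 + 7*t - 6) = -20*t^5 + 15*t^4 - 28*t^3 + 45*t^2 - 18*t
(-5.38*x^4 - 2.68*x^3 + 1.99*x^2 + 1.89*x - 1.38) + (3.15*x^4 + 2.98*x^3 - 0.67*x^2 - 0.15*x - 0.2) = -2.23*x^4 + 0.3*x^3 + 1.32*x^2 + 1.74*x - 1.58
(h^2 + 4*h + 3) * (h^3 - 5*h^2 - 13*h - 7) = h^5 - h^4 - 30*h^3 - 74*h^2 - 67*h - 21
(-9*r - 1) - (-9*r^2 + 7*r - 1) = 9*r^2 - 16*r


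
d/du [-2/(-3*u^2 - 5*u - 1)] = 2*(-6*u - 5)/(3*u^2 + 5*u + 1)^2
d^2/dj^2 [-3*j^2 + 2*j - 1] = -6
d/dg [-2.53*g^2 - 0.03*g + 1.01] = -5.06*g - 0.03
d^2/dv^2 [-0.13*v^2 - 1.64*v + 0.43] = -0.260000000000000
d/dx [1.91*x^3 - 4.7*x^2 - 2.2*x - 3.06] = 5.73*x^2 - 9.4*x - 2.2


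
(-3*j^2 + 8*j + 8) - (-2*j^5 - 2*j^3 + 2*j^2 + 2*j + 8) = 2*j^5 + 2*j^3 - 5*j^2 + 6*j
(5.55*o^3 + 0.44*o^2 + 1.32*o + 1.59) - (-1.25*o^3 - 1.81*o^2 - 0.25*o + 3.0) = 6.8*o^3 + 2.25*o^2 + 1.57*o - 1.41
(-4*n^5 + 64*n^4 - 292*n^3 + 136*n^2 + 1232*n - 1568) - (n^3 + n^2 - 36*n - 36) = -4*n^5 + 64*n^4 - 293*n^3 + 135*n^2 + 1268*n - 1532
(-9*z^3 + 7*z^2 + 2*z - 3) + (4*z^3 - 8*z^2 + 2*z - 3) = -5*z^3 - z^2 + 4*z - 6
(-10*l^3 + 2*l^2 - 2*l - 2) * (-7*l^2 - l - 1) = 70*l^5 - 4*l^4 + 22*l^3 + 14*l^2 + 4*l + 2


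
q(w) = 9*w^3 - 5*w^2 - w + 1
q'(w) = 27*w^2 - 10*w - 1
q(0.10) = 0.86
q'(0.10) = -1.73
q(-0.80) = -6.01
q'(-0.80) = 24.28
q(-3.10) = -312.07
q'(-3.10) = 289.47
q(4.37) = 652.23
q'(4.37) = 470.92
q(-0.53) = -1.21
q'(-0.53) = 11.88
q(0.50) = 0.38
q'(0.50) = 0.75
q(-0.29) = 0.65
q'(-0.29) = 4.17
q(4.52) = 725.44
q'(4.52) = 505.42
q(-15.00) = -31484.00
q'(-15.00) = 6224.00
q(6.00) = 1759.00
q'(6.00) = 911.00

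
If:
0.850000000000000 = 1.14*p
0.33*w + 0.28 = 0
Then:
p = 0.75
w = -0.85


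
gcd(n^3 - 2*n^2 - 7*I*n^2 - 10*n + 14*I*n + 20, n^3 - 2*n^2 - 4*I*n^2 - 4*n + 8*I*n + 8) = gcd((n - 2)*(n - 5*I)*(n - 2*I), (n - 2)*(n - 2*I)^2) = n^2 + n*(-2 - 2*I) + 4*I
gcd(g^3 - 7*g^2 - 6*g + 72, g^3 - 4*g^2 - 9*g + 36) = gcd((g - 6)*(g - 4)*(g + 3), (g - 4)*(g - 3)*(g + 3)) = g^2 - g - 12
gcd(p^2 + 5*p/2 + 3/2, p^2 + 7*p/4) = 1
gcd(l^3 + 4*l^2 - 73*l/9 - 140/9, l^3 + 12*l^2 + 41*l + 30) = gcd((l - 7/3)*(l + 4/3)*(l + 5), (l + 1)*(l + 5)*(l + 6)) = l + 5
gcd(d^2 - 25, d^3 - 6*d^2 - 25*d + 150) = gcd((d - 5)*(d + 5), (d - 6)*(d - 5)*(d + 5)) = d^2 - 25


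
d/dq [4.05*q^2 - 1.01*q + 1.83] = 8.1*q - 1.01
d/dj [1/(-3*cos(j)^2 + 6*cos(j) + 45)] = 2*(1 - cos(j))*sin(j)/(3*(sin(j)^2 + 2*cos(j) + 14)^2)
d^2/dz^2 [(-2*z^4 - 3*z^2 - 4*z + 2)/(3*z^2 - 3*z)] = 2*(-2*z^6 + 6*z^5 - 6*z^4 - 7*z^3 + 6*z^2 - 6*z + 2)/(3*z^3*(z^3 - 3*z^2 + 3*z - 1))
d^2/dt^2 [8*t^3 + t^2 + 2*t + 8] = 48*t + 2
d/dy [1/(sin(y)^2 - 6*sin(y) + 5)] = 2*(3 - sin(y))*cos(y)/(sin(y)^2 - 6*sin(y) + 5)^2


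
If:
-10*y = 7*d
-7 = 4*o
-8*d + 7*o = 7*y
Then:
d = -245/62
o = -7/4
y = 343/124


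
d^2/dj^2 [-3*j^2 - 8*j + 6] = -6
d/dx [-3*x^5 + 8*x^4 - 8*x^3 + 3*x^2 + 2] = x*(-15*x^3 + 32*x^2 - 24*x + 6)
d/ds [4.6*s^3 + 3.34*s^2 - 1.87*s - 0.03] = 13.8*s^2 + 6.68*s - 1.87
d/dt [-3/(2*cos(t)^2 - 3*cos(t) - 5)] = 3*(3 - 4*cos(t))*sin(t)/(3*cos(t) - cos(2*t) + 4)^2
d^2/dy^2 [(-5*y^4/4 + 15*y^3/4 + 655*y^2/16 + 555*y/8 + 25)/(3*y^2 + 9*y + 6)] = 5*(-4*y^3 - 12*y^2 - 12*y - 31)/(24*(y^3 + 3*y^2 + 3*y + 1))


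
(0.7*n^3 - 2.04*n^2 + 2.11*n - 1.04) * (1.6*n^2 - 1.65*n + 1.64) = 1.12*n^5 - 4.419*n^4 + 7.89*n^3 - 8.4911*n^2 + 5.1764*n - 1.7056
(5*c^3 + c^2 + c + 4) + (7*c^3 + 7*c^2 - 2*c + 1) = 12*c^3 + 8*c^2 - c + 5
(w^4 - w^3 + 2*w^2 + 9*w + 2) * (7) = 7*w^4 - 7*w^3 + 14*w^2 + 63*w + 14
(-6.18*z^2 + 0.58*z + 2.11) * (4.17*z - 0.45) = -25.7706*z^3 + 5.1996*z^2 + 8.5377*z - 0.9495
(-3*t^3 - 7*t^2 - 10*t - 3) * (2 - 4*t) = 12*t^4 + 22*t^3 + 26*t^2 - 8*t - 6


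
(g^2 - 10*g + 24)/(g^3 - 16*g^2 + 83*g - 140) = (g - 6)/(g^2 - 12*g + 35)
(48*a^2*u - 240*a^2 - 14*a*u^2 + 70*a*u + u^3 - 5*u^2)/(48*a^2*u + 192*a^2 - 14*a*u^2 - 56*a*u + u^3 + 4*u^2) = (u - 5)/(u + 4)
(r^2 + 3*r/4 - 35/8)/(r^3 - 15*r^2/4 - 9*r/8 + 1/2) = (8*r^2 + 6*r - 35)/(8*r^3 - 30*r^2 - 9*r + 4)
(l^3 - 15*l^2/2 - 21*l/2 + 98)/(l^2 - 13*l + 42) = (l^2 - l/2 - 14)/(l - 6)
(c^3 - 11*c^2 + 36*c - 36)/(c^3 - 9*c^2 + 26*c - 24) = (c - 6)/(c - 4)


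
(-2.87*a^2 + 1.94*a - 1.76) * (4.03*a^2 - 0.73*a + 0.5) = -11.5661*a^4 + 9.9133*a^3 - 9.944*a^2 + 2.2548*a - 0.88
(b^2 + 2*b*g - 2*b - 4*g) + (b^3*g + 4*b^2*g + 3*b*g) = b^3*g + 4*b^2*g + b^2 + 5*b*g - 2*b - 4*g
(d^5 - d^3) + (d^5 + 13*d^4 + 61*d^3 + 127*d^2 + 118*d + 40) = 2*d^5 + 13*d^4 + 60*d^3 + 127*d^2 + 118*d + 40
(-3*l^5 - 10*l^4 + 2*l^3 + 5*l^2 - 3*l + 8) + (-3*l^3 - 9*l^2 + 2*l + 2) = -3*l^5 - 10*l^4 - l^3 - 4*l^2 - l + 10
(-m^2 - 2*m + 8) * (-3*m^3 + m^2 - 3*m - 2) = 3*m^5 + 5*m^4 - 23*m^3 + 16*m^2 - 20*m - 16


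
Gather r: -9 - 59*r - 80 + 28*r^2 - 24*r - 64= 28*r^2 - 83*r - 153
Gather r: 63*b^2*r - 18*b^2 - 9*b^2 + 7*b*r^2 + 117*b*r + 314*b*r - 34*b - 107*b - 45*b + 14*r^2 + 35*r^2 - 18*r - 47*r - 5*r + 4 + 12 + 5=-27*b^2 - 186*b + r^2*(7*b + 49) + r*(63*b^2 + 431*b - 70) + 21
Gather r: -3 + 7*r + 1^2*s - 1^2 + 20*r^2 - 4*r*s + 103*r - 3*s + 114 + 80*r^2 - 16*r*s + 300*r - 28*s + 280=100*r^2 + r*(410 - 20*s) - 30*s + 390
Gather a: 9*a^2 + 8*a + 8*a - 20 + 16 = 9*a^2 + 16*a - 4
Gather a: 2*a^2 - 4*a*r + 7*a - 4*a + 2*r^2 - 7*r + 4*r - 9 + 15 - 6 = 2*a^2 + a*(3 - 4*r) + 2*r^2 - 3*r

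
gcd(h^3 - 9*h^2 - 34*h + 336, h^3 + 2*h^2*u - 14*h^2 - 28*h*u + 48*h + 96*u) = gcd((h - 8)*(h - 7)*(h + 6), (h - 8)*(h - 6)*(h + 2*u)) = h - 8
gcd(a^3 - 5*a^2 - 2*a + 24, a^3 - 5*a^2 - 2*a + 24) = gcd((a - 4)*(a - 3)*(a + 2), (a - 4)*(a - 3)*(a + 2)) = a^3 - 5*a^2 - 2*a + 24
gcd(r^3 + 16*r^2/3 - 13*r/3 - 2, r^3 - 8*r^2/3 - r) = r + 1/3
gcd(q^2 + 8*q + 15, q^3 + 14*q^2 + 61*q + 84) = q + 3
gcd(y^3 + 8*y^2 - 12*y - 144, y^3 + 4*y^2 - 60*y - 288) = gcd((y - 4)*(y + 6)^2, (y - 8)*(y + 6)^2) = y^2 + 12*y + 36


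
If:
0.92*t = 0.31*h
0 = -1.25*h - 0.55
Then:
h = -0.44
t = -0.15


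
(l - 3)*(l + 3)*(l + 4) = l^3 + 4*l^2 - 9*l - 36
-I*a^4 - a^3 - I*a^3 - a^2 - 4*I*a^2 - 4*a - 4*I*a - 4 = (a - 2*I)*(a - I)*(a + 2*I)*(-I*a - I)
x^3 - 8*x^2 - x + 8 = (x - 8)*(x - 1)*(x + 1)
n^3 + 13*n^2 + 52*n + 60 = (n + 2)*(n + 5)*(n + 6)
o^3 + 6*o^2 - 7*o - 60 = (o - 3)*(o + 4)*(o + 5)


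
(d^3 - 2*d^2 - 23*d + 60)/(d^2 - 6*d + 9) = (d^2 + d - 20)/(d - 3)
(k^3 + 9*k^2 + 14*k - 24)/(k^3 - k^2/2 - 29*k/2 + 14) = 2*(k + 6)/(2*k - 7)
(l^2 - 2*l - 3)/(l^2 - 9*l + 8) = (l^2 - 2*l - 3)/(l^2 - 9*l + 8)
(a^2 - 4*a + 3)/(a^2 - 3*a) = (a - 1)/a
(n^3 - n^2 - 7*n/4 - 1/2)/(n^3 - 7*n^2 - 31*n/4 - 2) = (n - 2)/(n - 8)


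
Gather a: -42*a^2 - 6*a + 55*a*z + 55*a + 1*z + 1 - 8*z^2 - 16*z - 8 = -42*a^2 + a*(55*z + 49) - 8*z^2 - 15*z - 7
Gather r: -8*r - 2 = -8*r - 2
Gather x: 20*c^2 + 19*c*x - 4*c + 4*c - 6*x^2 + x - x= 20*c^2 + 19*c*x - 6*x^2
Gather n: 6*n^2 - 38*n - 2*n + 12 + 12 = 6*n^2 - 40*n + 24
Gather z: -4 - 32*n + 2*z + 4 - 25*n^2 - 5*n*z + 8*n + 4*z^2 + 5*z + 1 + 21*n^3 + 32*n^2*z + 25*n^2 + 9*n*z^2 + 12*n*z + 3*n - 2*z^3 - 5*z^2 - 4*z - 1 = 21*n^3 - 21*n - 2*z^3 + z^2*(9*n - 1) + z*(32*n^2 + 7*n + 3)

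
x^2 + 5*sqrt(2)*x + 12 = (x + 2*sqrt(2))*(x + 3*sqrt(2))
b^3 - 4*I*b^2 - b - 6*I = (b - 3*I)*(b - 2*I)*(b + I)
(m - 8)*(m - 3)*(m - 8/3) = m^3 - 41*m^2/3 + 160*m/3 - 64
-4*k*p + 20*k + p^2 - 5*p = (-4*k + p)*(p - 5)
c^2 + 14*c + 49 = (c + 7)^2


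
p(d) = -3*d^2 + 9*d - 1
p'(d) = 9 - 6*d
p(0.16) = 0.36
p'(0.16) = 8.04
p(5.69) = -46.92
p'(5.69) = -25.14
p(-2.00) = -31.00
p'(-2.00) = 21.00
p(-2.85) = -51.02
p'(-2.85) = 26.10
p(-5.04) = -122.56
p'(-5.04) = 39.24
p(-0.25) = -3.44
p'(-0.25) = 10.50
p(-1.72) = -25.36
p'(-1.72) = 19.32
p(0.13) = 0.12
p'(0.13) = 8.22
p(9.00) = -163.00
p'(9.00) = -45.00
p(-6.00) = -163.00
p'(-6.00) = 45.00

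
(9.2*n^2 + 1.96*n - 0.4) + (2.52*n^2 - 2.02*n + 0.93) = 11.72*n^2 - 0.0600000000000001*n + 0.53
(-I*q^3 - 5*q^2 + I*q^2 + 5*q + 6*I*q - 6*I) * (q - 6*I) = -I*q^4 - 11*q^3 + I*q^3 + 11*q^2 + 36*I*q^2 + 36*q - 36*I*q - 36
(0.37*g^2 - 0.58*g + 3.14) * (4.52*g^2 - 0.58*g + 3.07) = 1.6724*g^4 - 2.8362*g^3 + 15.6651*g^2 - 3.6018*g + 9.6398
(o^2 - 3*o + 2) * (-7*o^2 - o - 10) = -7*o^4 + 20*o^3 - 21*o^2 + 28*o - 20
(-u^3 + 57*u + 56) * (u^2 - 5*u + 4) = -u^5 + 5*u^4 + 53*u^3 - 229*u^2 - 52*u + 224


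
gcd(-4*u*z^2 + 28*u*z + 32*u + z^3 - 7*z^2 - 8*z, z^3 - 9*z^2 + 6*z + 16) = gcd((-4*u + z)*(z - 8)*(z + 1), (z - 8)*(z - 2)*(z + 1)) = z^2 - 7*z - 8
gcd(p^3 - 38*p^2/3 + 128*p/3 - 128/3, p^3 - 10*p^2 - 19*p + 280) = p - 8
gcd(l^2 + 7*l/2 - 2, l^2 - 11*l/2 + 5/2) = l - 1/2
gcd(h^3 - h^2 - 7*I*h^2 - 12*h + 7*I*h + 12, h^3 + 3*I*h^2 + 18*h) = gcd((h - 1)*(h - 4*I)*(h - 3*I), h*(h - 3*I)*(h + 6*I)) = h - 3*I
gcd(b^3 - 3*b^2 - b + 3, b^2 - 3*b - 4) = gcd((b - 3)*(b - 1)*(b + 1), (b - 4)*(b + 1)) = b + 1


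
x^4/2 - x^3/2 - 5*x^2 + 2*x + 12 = (x/2 + 1)*(x - 3)*(x - 2)*(x + 2)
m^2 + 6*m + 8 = (m + 2)*(m + 4)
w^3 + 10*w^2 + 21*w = w*(w + 3)*(w + 7)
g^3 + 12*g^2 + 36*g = g*(g + 6)^2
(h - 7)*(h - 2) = h^2 - 9*h + 14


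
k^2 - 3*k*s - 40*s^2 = (k - 8*s)*(k + 5*s)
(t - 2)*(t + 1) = t^2 - t - 2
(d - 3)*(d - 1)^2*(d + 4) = d^4 - d^3 - 13*d^2 + 25*d - 12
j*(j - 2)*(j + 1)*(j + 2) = j^4 + j^3 - 4*j^2 - 4*j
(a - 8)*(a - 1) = a^2 - 9*a + 8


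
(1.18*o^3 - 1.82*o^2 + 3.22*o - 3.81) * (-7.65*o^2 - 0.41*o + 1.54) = -9.027*o^5 + 13.4392*o^4 - 22.0696*o^3 + 25.0235*o^2 + 6.5209*o - 5.8674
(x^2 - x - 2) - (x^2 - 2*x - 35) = x + 33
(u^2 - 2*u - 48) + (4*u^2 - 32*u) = 5*u^2 - 34*u - 48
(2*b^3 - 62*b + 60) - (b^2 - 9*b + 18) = 2*b^3 - b^2 - 53*b + 42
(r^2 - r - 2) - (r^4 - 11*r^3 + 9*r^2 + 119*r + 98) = -r^4 + 11*r^3 - 8*r^2 - 120*r - 100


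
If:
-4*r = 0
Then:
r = 0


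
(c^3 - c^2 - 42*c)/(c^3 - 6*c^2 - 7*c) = (c + 6)/(c + 1)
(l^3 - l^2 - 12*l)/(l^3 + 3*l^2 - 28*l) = (l + 3)/(l + 7)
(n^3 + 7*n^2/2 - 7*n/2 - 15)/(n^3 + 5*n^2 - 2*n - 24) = (n + 5/2)/(n + 4)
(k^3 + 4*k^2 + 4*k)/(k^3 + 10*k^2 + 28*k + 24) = k/(k + 6)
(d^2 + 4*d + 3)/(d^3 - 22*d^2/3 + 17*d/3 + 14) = 3*(d + 3)/(3*d^2 - 25*d + 42)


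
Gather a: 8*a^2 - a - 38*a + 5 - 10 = 8*a^2 - 39*a - 5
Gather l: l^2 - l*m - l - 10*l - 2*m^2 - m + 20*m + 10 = l^2 + l*(-m - 11) - 2*m^2 + 19*m + 10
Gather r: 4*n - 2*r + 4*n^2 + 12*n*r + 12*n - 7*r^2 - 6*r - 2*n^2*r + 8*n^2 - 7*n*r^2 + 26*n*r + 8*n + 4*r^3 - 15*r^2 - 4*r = 12*n^2 + 24*n + 4*r^3 + r^2*(-7*n - 22) + r*(-2*n^2 + 38*n - 12)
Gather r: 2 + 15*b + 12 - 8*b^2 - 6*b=-8*b^2 + 9*b + 14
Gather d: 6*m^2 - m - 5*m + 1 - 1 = 6*m^2 - 6*m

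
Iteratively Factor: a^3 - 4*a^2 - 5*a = (a + 1)*(a^2 - 5*a) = (a - 5)*(a + 1)*(a)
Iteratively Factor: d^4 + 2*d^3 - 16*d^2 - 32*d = (d + 4)*(d^3 - 2*d^2 - 8*d) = d*(d + 4)*(d^2 - 2*d - 8) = d*(d + 2)*(d + 4)*(d - 4)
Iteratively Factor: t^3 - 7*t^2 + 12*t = (t - 4)*(t^2 - 3*t) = t*(t - 4)*(t - 3)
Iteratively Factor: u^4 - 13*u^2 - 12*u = (u + 1)*(u^3 - u^2 - 12*u) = (u + 1)*(u + 3)*(u^2 - 4*u) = u*(u + 1)*(u + 3)*(u - 4)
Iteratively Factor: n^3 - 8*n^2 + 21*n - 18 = (n - 2)*(n^2 - 6*n + 9) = (n - 3)*(n - 2)*(n - 3)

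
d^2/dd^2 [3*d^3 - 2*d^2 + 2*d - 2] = 18*d - 4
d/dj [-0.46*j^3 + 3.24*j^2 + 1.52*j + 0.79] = -1.38*j^2 + 6.48*j + 1.52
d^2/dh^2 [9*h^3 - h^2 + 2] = 54*h - 2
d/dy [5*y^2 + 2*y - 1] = 10*y + 2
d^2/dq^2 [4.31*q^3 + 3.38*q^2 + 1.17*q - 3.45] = 25.86*q + 6.76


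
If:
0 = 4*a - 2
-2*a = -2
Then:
No Solution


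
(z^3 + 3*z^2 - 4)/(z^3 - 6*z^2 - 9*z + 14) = (z + 2)/(z - 7)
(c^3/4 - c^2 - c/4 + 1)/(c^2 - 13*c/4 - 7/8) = 2*(-c^3 + 4*c^2 + c - 4)/(-8*c^2 + 26*c + 7)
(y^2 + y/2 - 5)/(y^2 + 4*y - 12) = (y + 5/2)/(y + 6)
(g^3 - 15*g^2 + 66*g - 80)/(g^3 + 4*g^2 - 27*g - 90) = (g^2 - 10*g + 16)/(g^2 + 9*g + 18)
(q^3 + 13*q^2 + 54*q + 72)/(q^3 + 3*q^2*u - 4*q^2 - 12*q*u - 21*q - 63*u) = (q^2 + 10*q + 24)/(q^2 + 3*q*u - 7*q - 21*u)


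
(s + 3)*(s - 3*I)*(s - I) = s^3 + 3*s^2 - 4*I*s^2 - 3*s - 12*I*s - 9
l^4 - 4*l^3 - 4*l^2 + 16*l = l*(l - 4)*(l - 2)*(l + 2)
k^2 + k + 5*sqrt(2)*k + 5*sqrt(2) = (k + 1)*(k + 5*sqrt(2))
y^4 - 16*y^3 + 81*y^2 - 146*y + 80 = (y - 8)*(y - 5)*(y - 2)*(y - 1)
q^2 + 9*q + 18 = (q + 3)*(q + 6)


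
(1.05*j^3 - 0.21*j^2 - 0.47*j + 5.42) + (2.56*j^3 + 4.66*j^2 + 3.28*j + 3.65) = 3.61*j^3 + 4.45*j^2 + 2.81*j + 9.07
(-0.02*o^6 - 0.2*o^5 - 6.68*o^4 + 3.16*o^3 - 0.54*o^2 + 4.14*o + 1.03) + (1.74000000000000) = -0.02*o^6 - 0.2*o^5 - 6.68*o^4 + 3.16*o^3 - 0.54*o^2 + 4.14*o + 2.77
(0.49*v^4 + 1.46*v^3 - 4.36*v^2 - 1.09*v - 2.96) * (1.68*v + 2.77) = 0.8232*v^5 + 3.8101*v^4 - 3.2806*v^3 - 13.9084*v^2 - 7.9921*v - 8.1992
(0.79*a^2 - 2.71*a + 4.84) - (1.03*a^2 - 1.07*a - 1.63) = -0.24*a^2 - 1.64*a + 6.47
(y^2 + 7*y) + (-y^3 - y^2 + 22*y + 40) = -y^3 + 29*y + 40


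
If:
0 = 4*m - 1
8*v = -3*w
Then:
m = 1/4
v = -3*w/8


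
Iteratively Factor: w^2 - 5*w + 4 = (w - 1)*(w - 4)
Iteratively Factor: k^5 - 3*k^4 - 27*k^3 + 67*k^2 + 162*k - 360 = (k - 2)*(k^4 - k^3 - 29*k^2 + 9*k + 180) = (k - 2)*(k + 3)*(k^3 - 4*k^2 - 17*k + 60) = (k - 3)*(k - 2)*(k + 3)*(k^2 - k - 20) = (k - 3)*(k - 2)*(k + 3)*(k + 4)*(k - 5)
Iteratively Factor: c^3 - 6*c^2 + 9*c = (c - 3)*(c^2 - 3*c) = c*(c - 3)*(c - 3)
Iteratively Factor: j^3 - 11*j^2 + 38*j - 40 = (j - 4)*(j^2 - 7*j + 10) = (j - 5)*(j - 4)*(j - 2)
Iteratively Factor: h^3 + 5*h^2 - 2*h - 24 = (h - 2)*(h^2 + 7*h + 12) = (h - 2)*(h + 4)*(h + 3)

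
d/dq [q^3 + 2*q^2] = q*(3*q + 4)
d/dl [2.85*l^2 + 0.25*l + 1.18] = 5.7*l + 0.25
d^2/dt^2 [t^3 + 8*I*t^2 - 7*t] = 6*t + 16*I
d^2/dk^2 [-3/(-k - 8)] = 6/(k + 8)^3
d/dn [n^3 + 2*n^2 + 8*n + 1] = 3*n^2 + 4*n + 8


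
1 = 1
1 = 1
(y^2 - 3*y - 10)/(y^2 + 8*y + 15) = (y^2 - 3*y - 10)/(y^2 + 8*y + 15)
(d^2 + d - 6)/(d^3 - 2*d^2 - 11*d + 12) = (d - 2)/(d^2 - 5*d + 4)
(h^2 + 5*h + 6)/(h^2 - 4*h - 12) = (h + 3)/(h - 6)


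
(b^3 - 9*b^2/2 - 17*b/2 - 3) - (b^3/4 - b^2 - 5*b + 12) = 3*b^3/4 - 7*b^2/2 - 7*b/2 - 15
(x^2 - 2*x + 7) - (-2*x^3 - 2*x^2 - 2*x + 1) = 2*x^3 + 3*x^2 + 6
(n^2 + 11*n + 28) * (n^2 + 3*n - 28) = n^4 + 14*n^3 + 33*n^2 - 224*n - 784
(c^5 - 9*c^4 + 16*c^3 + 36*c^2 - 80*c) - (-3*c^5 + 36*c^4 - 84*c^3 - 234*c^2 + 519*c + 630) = 4*c^5 - 45*c^4 + 100*c^3 + 270*c^2 - 599*c - 630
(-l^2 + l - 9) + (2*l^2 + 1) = l^2 + l - 8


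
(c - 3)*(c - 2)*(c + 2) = c^3 - 3*c^2 - 4*c + 12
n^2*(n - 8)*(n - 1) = n^4 - 9*n^3 + 8*n^2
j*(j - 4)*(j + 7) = j^3 + 3*j^2 - 28*j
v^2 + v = v*(v + 1)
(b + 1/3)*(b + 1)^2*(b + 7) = b^4 + 28*b^3/3 + 18*b^2 + 12*b + 7/3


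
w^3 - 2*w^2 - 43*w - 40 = (w - 8)*(w + 1)*(w + 5)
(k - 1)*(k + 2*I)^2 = k^3 - k^2 + 4*I*k^2 - 4*k - 4*I*k + 4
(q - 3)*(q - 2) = q^2 - 5*q + 6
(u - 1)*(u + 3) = u^2 + 2*u - 3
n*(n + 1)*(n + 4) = n^3 + 5*n^2 + 4*n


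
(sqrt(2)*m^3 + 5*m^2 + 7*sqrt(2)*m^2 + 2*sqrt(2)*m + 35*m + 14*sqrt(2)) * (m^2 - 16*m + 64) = sqrt(2)*m^5 - 9*sqrt(2)*m^4 + 5*m^4 - 46*sqrt(2)*m^3 - 45*m^3 - 240*m^2 + 430*sqrt(2)*m^2 - 96*sqrt(2)*m + 2240*m + 896*sqrt(2)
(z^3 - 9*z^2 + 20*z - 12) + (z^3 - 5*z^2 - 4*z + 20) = 2*z^3 - 14*z^2 + 16*z + 8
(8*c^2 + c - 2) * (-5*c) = -40*c^3 - 5*c^2 + 10*c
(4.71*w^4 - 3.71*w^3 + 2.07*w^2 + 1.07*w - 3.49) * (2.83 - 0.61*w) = -2.8731*w^5 + 15.5924*w^4 - 11.762*w^3 + 5.2054*w^2 + 5.157*w - 9.8767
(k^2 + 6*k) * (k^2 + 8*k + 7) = k^4 + 14*k^3 + 55*k^2 + 42*k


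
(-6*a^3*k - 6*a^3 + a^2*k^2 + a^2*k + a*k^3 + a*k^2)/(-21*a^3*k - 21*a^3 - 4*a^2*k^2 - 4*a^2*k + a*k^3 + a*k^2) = (2*a - k)/(7*a - k)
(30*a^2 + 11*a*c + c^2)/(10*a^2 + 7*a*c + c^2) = (6*a + c)/(2*a + c)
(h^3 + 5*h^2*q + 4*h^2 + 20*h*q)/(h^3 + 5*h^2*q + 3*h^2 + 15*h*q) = (h + 4)/(h + 3)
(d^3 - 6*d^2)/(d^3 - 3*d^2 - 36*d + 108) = d^2/(d^2 + 3*d - 18)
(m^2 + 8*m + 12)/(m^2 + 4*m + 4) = (m + 6)/(m + 2)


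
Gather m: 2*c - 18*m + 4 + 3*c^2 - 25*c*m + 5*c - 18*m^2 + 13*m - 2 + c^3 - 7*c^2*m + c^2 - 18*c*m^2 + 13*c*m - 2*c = c^3 + 4*c^2 + 5*c + m^2*(-18*c - 18) + m*(-7*c^2 - 12*c - 5) + 2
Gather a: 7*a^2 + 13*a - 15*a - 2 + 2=7*a^2 - 2*a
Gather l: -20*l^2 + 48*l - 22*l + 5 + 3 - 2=-20*l^2 + 26*l + 6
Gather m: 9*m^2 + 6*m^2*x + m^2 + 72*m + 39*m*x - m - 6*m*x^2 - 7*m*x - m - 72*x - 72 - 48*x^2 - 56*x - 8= m^2*(6*x + 10) + m*(-6*x^2 + 32*x + 70) - 48*x^2 - 128*x - 80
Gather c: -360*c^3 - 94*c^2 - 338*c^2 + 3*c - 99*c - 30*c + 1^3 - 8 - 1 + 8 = -360*c^3 - 432*c^2 - 126*c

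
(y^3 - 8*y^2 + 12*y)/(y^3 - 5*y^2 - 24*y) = (-y^2 + 8*y - 12)/(-y^2 + 5*y + 24)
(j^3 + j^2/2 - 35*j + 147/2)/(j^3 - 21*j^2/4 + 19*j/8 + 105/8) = 4*(j + 7)/(4*j + 5)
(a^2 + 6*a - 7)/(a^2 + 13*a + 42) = (a - 1)/(a + 6)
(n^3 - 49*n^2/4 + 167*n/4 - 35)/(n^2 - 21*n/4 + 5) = n - 7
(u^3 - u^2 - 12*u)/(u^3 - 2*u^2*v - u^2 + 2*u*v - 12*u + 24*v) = u/(u - 2*v)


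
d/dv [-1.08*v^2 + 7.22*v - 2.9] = 7.22 - 2.16*v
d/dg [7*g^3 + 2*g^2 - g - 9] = 21*g^2 + 4*g - 1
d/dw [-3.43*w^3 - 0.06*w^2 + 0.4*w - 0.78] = -10.29*w^2 - 0.12*w + 0.4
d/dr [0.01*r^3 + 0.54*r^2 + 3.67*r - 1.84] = 0.03*r^2 + 1.08*r + 3.67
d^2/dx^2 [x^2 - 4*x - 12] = 2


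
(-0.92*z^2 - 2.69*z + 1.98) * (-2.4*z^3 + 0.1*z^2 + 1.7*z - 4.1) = 2.208*z^5 + 6.364*z^4 - 6.585*z^3 - 0.602999999999999*z^2 + 14.395*z - 8.118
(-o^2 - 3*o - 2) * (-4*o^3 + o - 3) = 4*o^5 + 12*o^4 + 7*o^3 + 7*o + 6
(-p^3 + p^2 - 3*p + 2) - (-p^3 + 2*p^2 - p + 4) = -p^2 - 2*p - 2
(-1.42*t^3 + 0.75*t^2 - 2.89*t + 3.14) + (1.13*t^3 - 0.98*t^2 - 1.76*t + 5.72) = -0.29*t^3 - 0.23*t^2 - 4.65*t + 8.86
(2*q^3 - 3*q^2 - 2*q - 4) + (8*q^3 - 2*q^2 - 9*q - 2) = 10*q^3 - 5*q^2 - 11*q - 6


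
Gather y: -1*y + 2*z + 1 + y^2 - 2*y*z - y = y^2 + y*(-2*z - 2) + 2*z + 1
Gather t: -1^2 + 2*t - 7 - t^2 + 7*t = -t^2 + 9*t - 8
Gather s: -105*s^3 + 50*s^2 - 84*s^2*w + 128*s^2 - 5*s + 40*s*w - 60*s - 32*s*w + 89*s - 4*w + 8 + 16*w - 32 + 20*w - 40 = -105*s^3 + s^2*(178 - 84*w) + s*(8*w + 24) + 32*w - 64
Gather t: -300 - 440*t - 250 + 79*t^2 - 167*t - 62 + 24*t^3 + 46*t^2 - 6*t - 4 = 24*t^3 + 125*t^2 - 613*t - 616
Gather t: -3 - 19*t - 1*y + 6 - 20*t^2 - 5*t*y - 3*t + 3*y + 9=-20*t^2 + t*(-5*y - 22) + 2*y + 12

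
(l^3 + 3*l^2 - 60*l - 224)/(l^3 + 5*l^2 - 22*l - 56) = (l^2 - 4*l - 32)/(l^2 - 2*l - 8)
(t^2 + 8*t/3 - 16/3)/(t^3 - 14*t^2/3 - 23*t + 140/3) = (3*t - 4)/(3*t^2 - 26*t + 35)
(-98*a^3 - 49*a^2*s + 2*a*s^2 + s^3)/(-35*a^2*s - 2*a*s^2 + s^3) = (14*a^2 + 9*a*s + s^2)/(s*(5*a + s))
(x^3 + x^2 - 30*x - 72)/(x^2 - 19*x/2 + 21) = 2*(x^2 + 7*x + 12)/(2*x - 7)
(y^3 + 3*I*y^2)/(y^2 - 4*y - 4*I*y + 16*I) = y^2*(y + 3*I)/(y^2 - 4*y - 4*I*y + 16*I)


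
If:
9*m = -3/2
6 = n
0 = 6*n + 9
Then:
No Solution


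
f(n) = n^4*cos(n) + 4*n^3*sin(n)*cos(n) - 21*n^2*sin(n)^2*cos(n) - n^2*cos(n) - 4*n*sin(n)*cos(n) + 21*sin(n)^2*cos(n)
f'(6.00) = 2107.89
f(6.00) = 929.36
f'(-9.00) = 4746.20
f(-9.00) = -6725.57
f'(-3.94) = -241.35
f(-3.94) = 66.26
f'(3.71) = 282.64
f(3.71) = 3.32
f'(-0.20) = -5.47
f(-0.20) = 0.59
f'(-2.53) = 121.51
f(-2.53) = -23.38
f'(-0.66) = 1.65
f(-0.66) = 2.60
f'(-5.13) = -40.52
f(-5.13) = -102.53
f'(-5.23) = -273.84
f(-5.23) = -87.17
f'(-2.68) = 137.95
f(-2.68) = -43.13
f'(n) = -n^4*sin(n) - 4*n^3*sin(n)^2 + 4*n^3*cos(n)^2 + 4*n^3*cos(n) + 21*n^2*sin(n)^3 - 42*n^2*sin(n)*cos(n)^2 + 12*n^2*sin(n)*cos(n) + n^2*sin(n) - 42*n*sin(n)^2*cos(n) + 4*n*sin(n)^2 - 4*n*cos(n)^2 - 2*n*cos(n) - 21*sin(n)^3 + 42*sin(n)*cos(n)^2 - 4*sin(n)*cos(n)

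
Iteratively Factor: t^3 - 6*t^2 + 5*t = (t - 1)*(t^2 - 5*t) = t*(t - 1)*(t - 5)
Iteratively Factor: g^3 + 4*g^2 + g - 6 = (g + 3)*(g^2 + g - 2) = (g + 2)*(g + 3)*(g - 1)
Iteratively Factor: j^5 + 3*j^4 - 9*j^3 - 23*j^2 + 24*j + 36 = (j - 2)*(j^4 + 5*j^3 + j^2 - 21*j - 18) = (j - 2)*(j + 3)*(j^3 + 2*j^2 - 5*j - 6) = (j - 2)*(j + 3)^2*(j^2 - j - 2) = (j - 2)^2*(j + 3)^2*(j + 1)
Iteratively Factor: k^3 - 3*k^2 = (k)*(k^2 - 3*k) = k^2*(k - 3)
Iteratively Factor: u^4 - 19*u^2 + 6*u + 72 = (u - 3)*(u^3 + 3*u^2 - 10*u - 24) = (u - 3)*(u + 4)*(u^2 - u - 6) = (u - 3)^2*(u + 4)*(u + 2)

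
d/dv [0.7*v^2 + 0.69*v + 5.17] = 1.4*v + 0.69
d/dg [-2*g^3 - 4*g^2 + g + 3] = -6*g^2 - 8*g + 1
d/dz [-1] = 0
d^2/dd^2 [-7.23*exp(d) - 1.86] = -7.23*exp(d)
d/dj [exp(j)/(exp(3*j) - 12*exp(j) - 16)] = (-3*(exp(2*j) - 4)*exp(j) + exp(3*j) - 12*exp(j) - 16)*exp(j)/(-exp(3*j) + 12*exp(j) + 16)^2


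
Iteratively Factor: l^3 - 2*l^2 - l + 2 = (l - 2)*(l^2 - 1) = (l - 2)*(l - 1)*(l + 1)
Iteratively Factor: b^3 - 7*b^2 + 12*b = (b - 4)*(b^2 - 3*b) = b*(b - 4)*(b - 3)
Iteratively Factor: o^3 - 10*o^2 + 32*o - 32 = (o - 2)*(o^2 - 8*o + 16) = (o - 4)*(o - 2)*(o - 4)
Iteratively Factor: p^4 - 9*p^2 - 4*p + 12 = (p + 2)*(p^3 - 2*p^2 - 5*p + 6) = (p - 3)*(p + 2)*(p^2 + p - 2) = (p - 3)*(p - 1)*(p + 2)*(p + 2)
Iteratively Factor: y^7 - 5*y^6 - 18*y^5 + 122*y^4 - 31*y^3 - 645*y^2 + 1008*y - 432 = (y - 4)*(y^6 - y^5 - 22*y^4 + 34*y^3 + 105*y^2 - 225*y + 108) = (y - 4)*(y - 3)*(y^5 + 2*y^4 - 16*y^3 - 14*y^2 + 63*y - 36) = (y - 4)*(y - 3)*(y - 1)*(y^4 + 3*y^3 - 13*y^2 - 27*y + 36) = (y - 4)*(y - 3)*(y - 1)^2*(y^3 + 4*y^2 - 9*y - 36) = (y - 4)*(y - 3)^2*(y - 1)^2*(y^2 + 7*y + 12) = (y - 4)*(y - 3)^2*(y - 1)^2*(y + 3)*(y + 4)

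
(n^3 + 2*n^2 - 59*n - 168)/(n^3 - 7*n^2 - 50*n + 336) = (n + 3)/(n - 6)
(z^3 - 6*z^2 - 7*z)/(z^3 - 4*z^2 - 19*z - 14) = z/(z + 2)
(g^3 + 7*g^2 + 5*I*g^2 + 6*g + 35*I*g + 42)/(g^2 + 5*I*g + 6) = g + 7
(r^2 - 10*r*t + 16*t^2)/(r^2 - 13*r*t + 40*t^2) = (r - 2*t)/(r - 5*t)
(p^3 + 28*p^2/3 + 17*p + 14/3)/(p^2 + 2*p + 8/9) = 3*(3*p^3 + 28*p^2 + 51*p + 14)/(9*p^2 + 18*p + 8)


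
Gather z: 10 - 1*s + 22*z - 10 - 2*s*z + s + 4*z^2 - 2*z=4*z^2 + z*(20 - 2*s)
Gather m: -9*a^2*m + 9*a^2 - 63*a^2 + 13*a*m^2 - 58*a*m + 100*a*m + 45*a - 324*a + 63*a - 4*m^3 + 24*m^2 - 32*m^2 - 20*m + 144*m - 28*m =-54*a^2 - 216*a - 4*m^3 + m^2*(13*a - 8) + m*(-9*a^2 + 42*a + 96)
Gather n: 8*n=8*n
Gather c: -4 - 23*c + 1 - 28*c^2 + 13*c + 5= -28*c^2 - 10*c + 2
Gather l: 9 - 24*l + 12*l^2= 12*l^2 - 24*l + 9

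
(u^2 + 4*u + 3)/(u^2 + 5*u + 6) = (u + 1)/(u + 2)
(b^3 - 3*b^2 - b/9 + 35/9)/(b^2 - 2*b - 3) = (b^2 - 4*b + 35/9)/(b - 3)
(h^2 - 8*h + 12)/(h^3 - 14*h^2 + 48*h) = (h - 2)/(h*(h - 8))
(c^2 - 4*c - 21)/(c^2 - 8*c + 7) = (c + 3)/(c - 1)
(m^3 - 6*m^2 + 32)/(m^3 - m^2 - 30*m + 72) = (m^2 - 2*m - 8)/(m^2 + 3*m - 18)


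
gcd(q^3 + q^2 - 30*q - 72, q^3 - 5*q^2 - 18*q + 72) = q^2 - 2*q - 24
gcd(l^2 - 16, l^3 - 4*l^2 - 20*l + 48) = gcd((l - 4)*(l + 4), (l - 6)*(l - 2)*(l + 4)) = l + 4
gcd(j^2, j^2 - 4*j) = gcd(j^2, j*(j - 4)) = j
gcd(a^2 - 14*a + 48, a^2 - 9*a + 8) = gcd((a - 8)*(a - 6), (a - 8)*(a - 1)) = a - 8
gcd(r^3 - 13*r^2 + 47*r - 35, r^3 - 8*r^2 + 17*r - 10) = r^2 - 6*r + 5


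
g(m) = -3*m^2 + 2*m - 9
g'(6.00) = -34.00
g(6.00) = -105.00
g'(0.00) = 2.00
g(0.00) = -9.00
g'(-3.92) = 25.52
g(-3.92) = -62.94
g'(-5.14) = 32.84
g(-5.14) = -98.54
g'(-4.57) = 29.42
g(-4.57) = -80.79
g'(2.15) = -10.90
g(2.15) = -18.57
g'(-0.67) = 6.02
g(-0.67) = -11.69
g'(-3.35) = 22.10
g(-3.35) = -49.37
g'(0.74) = -2.44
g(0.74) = -9.16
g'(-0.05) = 2.30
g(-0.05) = -9.11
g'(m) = 2 - 6*m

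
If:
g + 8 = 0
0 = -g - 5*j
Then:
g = -8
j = 8/5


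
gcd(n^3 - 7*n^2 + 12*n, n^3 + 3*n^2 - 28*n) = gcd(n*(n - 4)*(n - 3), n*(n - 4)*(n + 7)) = n^2 - 4*n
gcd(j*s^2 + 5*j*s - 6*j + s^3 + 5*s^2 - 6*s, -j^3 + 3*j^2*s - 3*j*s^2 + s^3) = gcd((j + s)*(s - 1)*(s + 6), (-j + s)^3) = 1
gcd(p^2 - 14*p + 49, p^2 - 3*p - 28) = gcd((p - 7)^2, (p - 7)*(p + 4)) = p - 7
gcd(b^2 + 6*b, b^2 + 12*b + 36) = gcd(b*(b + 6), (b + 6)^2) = b + 6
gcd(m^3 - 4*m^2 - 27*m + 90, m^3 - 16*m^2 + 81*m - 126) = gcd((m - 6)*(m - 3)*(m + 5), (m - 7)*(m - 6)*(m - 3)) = m^2 - 9*m + 18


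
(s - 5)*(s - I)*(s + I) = s^3 - 5*s^2 + s - 5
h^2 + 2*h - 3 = (h - 1)*(h + 3)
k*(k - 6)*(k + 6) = k^3 - 36*k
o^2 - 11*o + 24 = (o - 8)*(o - 3)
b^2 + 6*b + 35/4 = (b + 5/2)*(b + 7/2)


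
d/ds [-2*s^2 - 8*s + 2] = -4*s - 8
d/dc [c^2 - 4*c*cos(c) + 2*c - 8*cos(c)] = 4*c*sin(c) + 2*c + 8*sin(c) - 4*cos(c) + 2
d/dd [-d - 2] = -1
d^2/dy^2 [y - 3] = 0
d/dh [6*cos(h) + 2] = -6*sin(h)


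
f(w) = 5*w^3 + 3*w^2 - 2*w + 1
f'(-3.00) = 115.00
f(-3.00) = -101.00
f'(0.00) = -2.00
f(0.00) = 1.00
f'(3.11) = 161.74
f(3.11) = 174.20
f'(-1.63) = 28.07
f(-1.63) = -9.42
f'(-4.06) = 220.89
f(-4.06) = -276.05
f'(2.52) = 108.38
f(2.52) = 95.03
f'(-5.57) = 429.95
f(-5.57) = -758.83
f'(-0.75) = 1.94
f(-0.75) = 2.08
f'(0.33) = 1.61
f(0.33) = 0.85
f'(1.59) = 45.46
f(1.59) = 25.50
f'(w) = 15*w^2 + 6*w - 2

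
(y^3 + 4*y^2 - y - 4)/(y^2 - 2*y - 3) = (y^2 + 3*y - 4)/(y - 3)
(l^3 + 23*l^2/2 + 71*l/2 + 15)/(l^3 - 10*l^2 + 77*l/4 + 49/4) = 2*(l^2 + 11*l + 30)/(2*l^2 - 21*l + 49)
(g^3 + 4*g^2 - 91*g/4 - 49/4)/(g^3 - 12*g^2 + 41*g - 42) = (4*g^3 + 16*g^2 - 91*g - 49)/(4*(g^3 - 12*g^2 + 41*g - 42))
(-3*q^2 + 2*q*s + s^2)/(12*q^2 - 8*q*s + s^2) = (-3*q^2 + 2*q*s + s^2)/(12*q^2 - 8*q*s + s^2)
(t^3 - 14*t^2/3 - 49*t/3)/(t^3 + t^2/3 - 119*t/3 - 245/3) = t/(t + 5)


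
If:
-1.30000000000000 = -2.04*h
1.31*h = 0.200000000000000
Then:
No Solution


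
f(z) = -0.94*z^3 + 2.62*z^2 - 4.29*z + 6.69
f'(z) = -2.82*z^2 + 5.24*z - 4.29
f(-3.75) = 109.19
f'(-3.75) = -63.60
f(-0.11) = 7.19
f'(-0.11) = -4.90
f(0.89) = 4.28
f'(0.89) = -1.86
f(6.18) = -141.63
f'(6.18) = -79.61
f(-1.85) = 29.55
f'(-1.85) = -23.64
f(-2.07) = 35.13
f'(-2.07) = -27.22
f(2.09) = 0.59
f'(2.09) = -5.66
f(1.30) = 3.48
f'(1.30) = -2.24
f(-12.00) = 2059.77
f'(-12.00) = -473.25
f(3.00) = -7.98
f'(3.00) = -13.95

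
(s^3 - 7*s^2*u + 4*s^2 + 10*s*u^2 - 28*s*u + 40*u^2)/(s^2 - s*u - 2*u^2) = (s^2 - 5*s*u + 4*s - 20*u)/(s + u)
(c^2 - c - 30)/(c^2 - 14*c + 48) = (c + 5)/(c - 8)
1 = 1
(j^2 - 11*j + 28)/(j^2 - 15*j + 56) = (j - 4)/(j - 8)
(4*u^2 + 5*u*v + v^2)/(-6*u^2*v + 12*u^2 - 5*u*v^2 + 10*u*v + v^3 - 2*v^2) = (-4*u - v)/(6*u*v - 12*u - v^2 + 2*v)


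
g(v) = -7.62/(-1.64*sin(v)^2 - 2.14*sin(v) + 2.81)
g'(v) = -7.62*(3.28*sin(v)*cos(v) + 2.14*cos(v))/(-1.64*sin(v)^2 - 2.14*sin(v) + 2.81)^2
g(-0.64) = -2.18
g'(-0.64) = -0.09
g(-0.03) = -2.65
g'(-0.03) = -1.88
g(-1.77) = -2.29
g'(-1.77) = -0.15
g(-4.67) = 7.90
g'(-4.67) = 1.88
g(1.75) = 8.62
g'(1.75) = 9.34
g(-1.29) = -2.27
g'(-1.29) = 0.19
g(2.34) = -17.89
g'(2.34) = 131.37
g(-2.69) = -2.22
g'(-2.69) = 0.41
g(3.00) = -3.08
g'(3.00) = 3.20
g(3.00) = -3.08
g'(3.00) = 3.20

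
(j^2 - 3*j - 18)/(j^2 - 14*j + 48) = (j + 3)/(j - 8)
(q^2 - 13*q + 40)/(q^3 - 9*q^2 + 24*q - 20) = (q - 8)/(q^2 - 4*q + 4)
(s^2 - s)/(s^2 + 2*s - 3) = s/(s + 3)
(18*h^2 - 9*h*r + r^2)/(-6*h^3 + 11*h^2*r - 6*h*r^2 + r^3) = (-6*h + r)/(2*h^2 - 3*h*r + r^2)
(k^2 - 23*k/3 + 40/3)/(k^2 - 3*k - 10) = (k - 8/3)/(k + 2)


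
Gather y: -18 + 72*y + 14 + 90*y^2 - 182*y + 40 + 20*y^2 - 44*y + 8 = 110*y^2 - 154*y + 44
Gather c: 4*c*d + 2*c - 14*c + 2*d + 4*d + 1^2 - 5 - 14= c*(4*d - 12) + 6*d - 18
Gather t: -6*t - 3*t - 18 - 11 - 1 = -9*t - 30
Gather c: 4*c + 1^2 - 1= 4*c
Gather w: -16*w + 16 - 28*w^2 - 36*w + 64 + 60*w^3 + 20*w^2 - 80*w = 60*w^3 - 8*w^2 - 132*w + 80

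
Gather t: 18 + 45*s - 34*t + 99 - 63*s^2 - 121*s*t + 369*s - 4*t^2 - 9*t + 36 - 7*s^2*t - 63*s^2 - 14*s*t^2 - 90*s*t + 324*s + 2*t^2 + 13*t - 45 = -126*s^2 + 738*s + t^2*(-14*s - 2) + t*(-7*s^2 - 211*s - 30) + 108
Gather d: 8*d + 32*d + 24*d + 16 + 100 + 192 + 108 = 64*d + 416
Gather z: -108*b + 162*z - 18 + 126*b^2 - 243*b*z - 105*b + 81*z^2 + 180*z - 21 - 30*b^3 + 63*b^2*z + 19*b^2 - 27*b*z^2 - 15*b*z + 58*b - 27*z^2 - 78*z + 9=-30*b^3 + 145*b^2 - 155*b + z^2*(54 - 27*b) + z*(63*b^2 - 258*b + 264) - 30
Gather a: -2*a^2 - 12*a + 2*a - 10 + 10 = -2*a^2 - 10*a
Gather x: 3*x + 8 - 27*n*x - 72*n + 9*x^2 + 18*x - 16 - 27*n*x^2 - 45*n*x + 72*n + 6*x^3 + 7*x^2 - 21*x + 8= -72*n*x + 6*x^3 + x^2*(16 - 27*n)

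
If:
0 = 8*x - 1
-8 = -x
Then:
No Solution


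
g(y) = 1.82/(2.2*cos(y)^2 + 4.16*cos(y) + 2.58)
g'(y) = 1.82*(4.4*sin(y)*cos(y) + 4.16*sin(y))/(2.2*cos(y)^2 + 4.16*cos(y) + 2.58)^2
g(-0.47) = 0.23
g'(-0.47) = -0.10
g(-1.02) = 0.34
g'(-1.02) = -0.35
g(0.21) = 0.21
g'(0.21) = 0.04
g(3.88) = 2.58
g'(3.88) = -2.22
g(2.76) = 2.96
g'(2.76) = 0.14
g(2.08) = 1.69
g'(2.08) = 2.77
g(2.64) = 2.92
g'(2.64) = 0.68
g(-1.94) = 1.33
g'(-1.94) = -2.34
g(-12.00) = 0.24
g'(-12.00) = 0.13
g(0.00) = 0.20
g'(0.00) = 0.00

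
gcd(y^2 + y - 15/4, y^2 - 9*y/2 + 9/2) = y - 3/2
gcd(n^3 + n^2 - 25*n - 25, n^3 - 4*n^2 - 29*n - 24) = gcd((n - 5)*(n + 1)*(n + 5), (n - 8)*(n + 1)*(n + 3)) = n + 1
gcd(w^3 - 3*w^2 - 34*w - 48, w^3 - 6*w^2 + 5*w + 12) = 1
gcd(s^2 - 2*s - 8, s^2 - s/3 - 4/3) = 1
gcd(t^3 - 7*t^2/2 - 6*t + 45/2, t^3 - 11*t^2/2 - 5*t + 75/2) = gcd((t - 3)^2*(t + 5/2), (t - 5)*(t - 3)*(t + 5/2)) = t^2 - t/2 - 15/2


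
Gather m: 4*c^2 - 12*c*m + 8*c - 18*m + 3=4*c^2 + 8*c + m*(-12*c - 18) + 3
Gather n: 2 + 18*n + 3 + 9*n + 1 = 27*n + 6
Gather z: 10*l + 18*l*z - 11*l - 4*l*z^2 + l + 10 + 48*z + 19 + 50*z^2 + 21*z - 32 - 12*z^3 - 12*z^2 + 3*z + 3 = -12*z^3 + z^2*(38 - 4*l) + z*(18*l + 72)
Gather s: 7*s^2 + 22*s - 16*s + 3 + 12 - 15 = 7*s^2 + 6*s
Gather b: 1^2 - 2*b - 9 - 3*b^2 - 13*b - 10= -3*b^2 - 15*b - 18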